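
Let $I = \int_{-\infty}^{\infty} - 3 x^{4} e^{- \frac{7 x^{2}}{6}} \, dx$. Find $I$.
$- \frac{81 \sqrt{42} \sqrt{\pi}}{343}$

Start from the elementary integral
$$J(a) = \int_{-\infty}^{\infty} - 3 e^{- a x^{2}} \, dx = - \frac{3 \sqrt{\pi}}{\sqrt{a}}.$$

Differentiating under the integral sign brings down a factor of $(-x^2)$:
$$\frac{dJ}{da} = \int_{-\infty}^{\infty} 3 x^{2} e^{- a x^{2}} \, dx = \frac{3 \sqrt{\pi}}{2 a^{\frac{3}{2}}}.$$

Repeating twice in total — each differentiation brings down another $(-x^2)$ — gives
$$\frac{d^{2}J}{da^{2}} = \int_{-\infty}^{\infty} - 3 x^{4} e^{- a x^{2}} \, dx = - \frac{9 \sqrt{\pi}}{4 a^{\frac{5}{2}}},$$
and the integrand here is exactly the target integrand, so $I = - \frac{9 \sqrt{\pi}}{4 a^{\frac{5}{2}}}$.

Setting $a = \frac{7}{6}$:
$$I = - \frac{81 \sqrt{42} \sqrt{\pi}}{343}.$$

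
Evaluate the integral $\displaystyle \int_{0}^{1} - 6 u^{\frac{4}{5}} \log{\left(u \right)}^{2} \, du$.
$- \frac{500}{243}$

Start from the elementary integral
$$J(a) = \int_{0}^{1} - 6 u^{a} \, du = - \frac{6}{a + 1}.$$

Differentiating under the integral sign brings down a factor of $\ln u$:
$$\frac{dJ}{da} = \int_{0}^{1} - 6 u^{a} \log{\left(u \right)} \, du = \frac{6}{\left(a + 1\right)^{2}}.$$

Repeating twice in total — each differentiation brings down another $\ln u$ — gives
$$\frac{d^{2}J}{da^{2}} = \int_{0}^{1} - 6 u^{a} \log{\left(u \right)}^{2} \, du = - \frac{12}{\left(a + 1\right)^{3}},$$
and the integrand here is exactly the target integrand, so $I = - \frac{12}{\left(a + 1\right)^{3}}$.

Setting $a = \frac{4}{5}$:
$$I = - \frac{500}{243}.$$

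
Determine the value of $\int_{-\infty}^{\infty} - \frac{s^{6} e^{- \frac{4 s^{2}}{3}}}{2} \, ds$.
$- \frac{405 \sqrt{3} \sqrt{\pi}}{2048}$

Begin with the known integral
$$J(a) = \int_{-\infty}^{\infty} - \frac{e^{- a s^{2}}}{2} \, ds = - \frac{\sqrt{\pi}}{2 \sqrt{a}}.$$

Differentiating under the integral sign brings down a factor of $(-s^2)$:
$$\frac{dJ}{da} = \int_{-\infty}^{\infty} \frac{s^{2} e^{- a s^{2}}}{2} \, ds = \frac{\sqrt{\pi}}{4 a^{\frac{3}{2}}}.$$

Repeating $3$ times in total — each differentiation brings down another $(-s^2)$ — gives
$$\frac{d^{3}J}{da^{3}} = \int_{-\infty}^{\infty} \frac{s^{6} e^{- a s^{2}}}{2} \, ds = \frac{15 \sqrt{\pi}}{16 a^{\frac{7}{2}}},$$
and the integrand here is $(-1)^{3}$ times the target integrand, so $I = (-1)^{3}\,\frac{d^{3}J}{da^{3}} = - \frac{15 \sqrt{\pi}}{16 a^{\frac{7}{2}}}$.

Setting $a = \frac{4}{3}$:
$$I = - \frac{405 \sqrt{3} \sqrt{\pi}}{2048}.$$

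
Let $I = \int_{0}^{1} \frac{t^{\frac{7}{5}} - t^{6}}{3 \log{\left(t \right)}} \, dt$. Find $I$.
$- \frac{\log{\left(7 \right)}}{3} - \frac{\log{\left(5 \right)}}{3} + \frac{\log{\left(12 \right)}}{3}$

Replace the exponent $6$ by a parameter $a$: let $I(a) = \int_{0}^{1} \frac{t^{\frac{7}{5}} - t^{a}}{3 \log{\left(t \right)}} \, dt$.

Since $\dfrac{\partial}{\partial a}\,t^{a} = t^{a} \ln t$, the $\ln t$ in the denominator cancels and
$$\frac{dI}{da} = \int_{0}^{1} - \frac{1}{3} t^{a} \, dt = - \frac{1}{3} \left[\frac{t^{a+1}}{a+1}\right]_0^1 = - \frac{1}{3 a + 3}.$$

Integrating with respect to $a$ gives $I(a) = - \frac{\log{\left(a + 1 \right)}}{3} - \frac{\log{\left(5 \right)}}{3} + \frac{\log{\left(12 \right)}}{3} + C$.

At $a = \frac{7}{5}$ the integrand is identically $0$, so $I(\frac{7}{5}) = 0$. The closed form gives $0$, hence $C = 0$.

Setting $a = 6$:
$$I = - \frac{\log{\left(7 \right)}}{3} - \frac{\log{\left(5 \right)}}{3} + \frac{\log{\left(12 \right)}}{3}.$$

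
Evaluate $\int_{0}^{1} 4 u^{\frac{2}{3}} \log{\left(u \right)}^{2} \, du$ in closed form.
$\frac{216}{125}$

Start from the elementary integral
$$J(a) = \int_{0}^{1} 4 u^{a} \, du = \frac{4}{a + 1}.$$

Differentiating under the integral sign brings down a factor of $\ln u$:
$$\frac{dJ}{da} = \int_{0}^{1} 4 u^{a} \log{\left(u \right)} \, du = - \frac{4}{\left(a + 1\right)^{2}}.$$

Repeating twice in total — each differentiation brings down another $\ln u$ — gives
$$\frac{d^{2}J}{da^{2}} = \int_{0}^{1} 4 u^{a} \log{\left(u \right)}^{2} \, du = \frac{8}{\left(a + 1\right)^{3}},$$
and the integrand here is exactly the target integrand, so $I = \frac{8}{\left(a + 1\right)^{3}}$.

Setting $a = \frac{2}{3}$:
$$I = \frac{216}{125}.$$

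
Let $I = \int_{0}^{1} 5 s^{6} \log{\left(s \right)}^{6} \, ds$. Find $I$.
$\frac{3600}{823543}$

Consider the simpler parametrised integral
$$J(a) = \int_{0}^{1} 5 s^{a} \, ds = \frac{5}{a + 1}.$$

Differentiating under the integral sign brings down a factor of $\ln s$:
$$\frac{dJ}{da} = \int_{0}^{1} 5 s^{a} \log{\left(s \right)} \, ds = - \frac{5}{\left(a + 1\right)^{2}}.$$

Repeating $6$ times in total — each differentiation brings down another $\ln s$ — gives
$$\frac{d^{6}J}{da^{6}} = \int_{0}^{1} 5 s^{a} \log{\left(s \right)}^{6} \, ds = \frac{3600}{\left(a + 1\right)^{7}},$$
and the integrand here is exactly the target integrand, so $I = \frac{3600}{\left(a + 1\right)^{7}}$.

Setting $a = 6$:
$$I = \frac{3600}{823543}.$$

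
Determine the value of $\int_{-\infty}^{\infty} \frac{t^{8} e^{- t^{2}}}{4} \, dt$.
$\frac{105 \sqrt{\pi}}{64}$

Start from the elementary integral
$$J(a) = \int_{-\infty}^{\infty} \frac{e^{- a t^{2}}}{4} \, dt = \frac{\sqrt{\pi}}{4 \sqrt{a}}.$$

Differentiating under the integral sign brings down a factor of $(-t^2)$:
$$\frac{dJ}{da} = \int_{-\infty}^{\infty} - \frac{t^{2} e^{- a t^{2}}}{4} \, dt = - \frac{\sqrt{\pi}}{8 a^{\frac{3}{2}}}.$$

Repeating $4$ times in total — each differentiation brings down another $(-t^2)$ — gives
$$\frac{d^{4}J}{da^{4}} = \int_{-\infty}^{\infty} \frac{t^{8} e^{- a t^{2}}}{4} \, dt = \frac{105 \sqrt{\pi}}{64 a^{\frac{9}{2}}},$$
and the integrand here is exactly the target integrand, so $I = \frac{105 \sqrt{\pi}}{64 a^{\frac{9}{2}}}$.

Setting $a = 1$:
$$I = \frac{105 \sqrt{\pi}}{64}.$$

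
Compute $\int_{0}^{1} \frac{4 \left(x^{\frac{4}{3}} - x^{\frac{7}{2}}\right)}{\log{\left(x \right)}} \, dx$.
$- \log{\left(\frac{531441}{38416} \right)}$

Replace the exponent $\frac{7}{2}$ by a parameter $a$: let $I(a) = \int_{0}^{1} \frac{4 \left(x^{\frac{4}{3}} - x^{a}\right)}{\log{\left(x \right)}} \, dx$.

Since $\dfrac{\partial}{\partial a}\,x^{a} = x^{a} \ln x$, the $\ln x$ in the denominator cancels and
$$\frac{dI}{da} = \int_{0}^{1} -4 x^{a} \, dx = -4 \left[\frac{x^{a+1}}{a+1}\right]_0^1 = - \frac{4}{a + 1}.$$

Integrating with respect to $a$ gives $I(a) = - \log{\left(\frac{81 \left(a + 1\right)^{4}}{2401} \right)} + C$.

At $a = \frac{4}{3}$ the integrand is identically $0$, so $I(\frac{4}{3}) = 0$. The closed form gives $0$, hence $C = 0$.

Setting $a = \frac{7}{2}$:
$$I = - \log{\left(\frac{531441}{38416} \right)}.$$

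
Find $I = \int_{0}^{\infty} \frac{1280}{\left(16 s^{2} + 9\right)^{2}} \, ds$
$\frac{80 \pi}{27}$

Recall the elementary integral
$$J(a) = \int_{0}^{\infty} \frac{5}{a^{2} + s^{2}} \, ds = \frac{5 \pi}{2 a}.$$

Differentiating under the integral sign with respect to $a$,
$$\frac{dJ}{da} = \int_{0}^{\infty} - \frac{10 a}{\left(a^{2} + s^{2}\right)^{2}} \, ds = - \frac{5 \pi}{2 a^{2}},$$
so $\int_{0}^{\infty} \frac{5}{\left(a^{2} + s^{2}\right)^{2}} \, ds = \frac{5 \pi}{4 a^{3}}$.

Setting $a = \frac{3}{4}$:
$$I = \frac{80 \pi}{27}.$$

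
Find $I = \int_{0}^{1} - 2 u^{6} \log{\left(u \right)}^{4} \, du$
$- \frac{48}{16807}$

Consider the simpler parametrised integral
$$J(a) = \int_{0}^{1} - 2 u^{a} \, du = - \frac{2}{a + 1}.$$

Differentiating under the integral sign brings down a factor of $\ln u$:
$$\frac{dJ}{da} = \int_{0}^{1} - 2 u^{a} \log{\left(u \right)} \, du = \frac{2}{\left(a + 1\right)^{2}}.$$

Repeating $4$ times in total — each differentiation brings down another $\ln u$ — gives
$$\frac{d^{4}J}{da^{4}} = \int_{0}^{1} - 2 u^{a} \log{\left(u \right)}^{4} \, du = - \frac{48}{\left(a + 1\right)^{5}},$$
and the integrand here is exactly the target integrand, so $I = - \frac{48}{\left(a + 1\right)^{5}}$.

Setting $a = 6$:
$$I = - \frac{48}{16807}.$$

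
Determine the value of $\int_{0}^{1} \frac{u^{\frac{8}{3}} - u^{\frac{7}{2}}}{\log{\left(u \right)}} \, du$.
$- \log{\left(\frac{27}{22} \right)}$

Replace the exponent $\frac{7}{2}$ by a parameter $a$: let $I(a) = \int_{0}^{1} \frac{u^{\frac{8}{3}} - u^{a}}{\log{\left(u \right)}} \, du$.

Since $\dfrac{\partial}{\partial a}\,u^{a} = u^{a} \ln u$, the $\ln u$ in the denominator cancels and
$$\frac{dI}{da} = \int_{0}^{1} -1 u^{a} \, du = -1 \left[\frac{u^{a+1}}{a+1}\right]_0^1 = - \frac{1}{a + 1}.$$

Integrating with respect to $a$ gives $I(a) = - \log{\left(\frac{3 a}{11} + \frac{3}{11} \right)} + C$.

At $a = \frac{8}{3}$ the integrand is identically $0$, so $I(\frac{8}{3}) = 0$. The closed form gives $0$, hence $C = 0$.

Setting $a = \frac{7}{2}$:
$$I = - \log{\left(\frac{27}{22} \right)}.$$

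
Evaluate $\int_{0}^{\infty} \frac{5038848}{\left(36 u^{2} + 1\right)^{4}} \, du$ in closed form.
$131220 \pi$

Begin with the known result
$$J(a) = \int_{0}^{\infty} \frac{3}{a^{2} + u^{2}} \, du = \frac{3 \pi}{2 a}.$$

Differentiating under the integral sign with respect to $a$,
$$\frac{dJ}{da} = \int_{0}^{\infty} - \frac{6 a}{\left(a^{2} + u^{2}\right)^{2}} \, du = - \frac{3 \pi}{2 a^{2}},$$
so $\int_{0}^{\infty} \frac{3}{\left(a^{2} + u^{2}\right)^{2}} \, du = \frac{3 \pi}{4 a^{3}}$.

Repeating — each differentiation of $1/(u^2+a^2)^j$ produces $-2ja/(u^2+a^2)^{j+1}$ — and dividing through by $-2ja$ at each step yields, after $3$ differentiations in total,
$$\int_{0}^{\infty} \frac{3}{\left(a^{2} + u^{2}\right)^{4}} \, du = \frac{15 \pi}{32 a^{7}}.$$

Setting $a = \frac{1}{6}$:
$$I = 131220 \pi.$$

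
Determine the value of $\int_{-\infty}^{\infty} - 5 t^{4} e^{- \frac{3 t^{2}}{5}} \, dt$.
$- \frac{125 \sqrt{15} \sqrt{\pi}}{36}$

Begin with the known integral
$$J(a) = \int_{-\infty}^{\infty} - 5 e^{- a t^{2}} \, dt = - \frac{5 \sqrt{\pi}}{\sqrt{a}}.$$

Differentiating under the integral sign brings down a factor of $(-t^2)$:
$$\frac{dJ}{da} = \int_{-\infty}^{\infty} 5 t^{2} e^{- a t^{2}} \, dt = \frac{5 \sqrt{\pi}}{2 a^{\frac{3}{2}}}.$$

Repeating twice in total — each differentiation brings down another $(-t^2)$ — gives
$$\frac{d^{2}J}{da^{2}} = \int_{-\infty}^{\infty} - 5 t^{4} e^{- a t^{2}} \, dt = - \frac{15 \sqrt{\pi}}{4 a^{\frac{5}{2}}},$$
and the integrand here is exactly the target integrand, so $I = - \frac{15 \sqrt{\pi}}{4 a^{\frac{5}{2}}}$.

Setting $a = \frac{3}{5}$:
$$I = - \frac{125 \sqrt{15} \sqrt{\pi}}{36}.$$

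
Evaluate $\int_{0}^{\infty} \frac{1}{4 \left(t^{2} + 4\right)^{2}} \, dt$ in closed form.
$\frac{\pi}{128}$

Begin with the known result
$$J(a) = \int_{0}^{\infty} \frac{1}{4 \left(a^{2} + t^{2}\right)} \, dt = \frac{\pi}{8 a}.$$

Differentiating under the integral sign with respect to $a$,
$$\frac{dJ}{da} = \int_{0}^{\infty} - \frac{a}{2 \left(a^{2} + t^{2}\right)^{2}} \, dt = - \frac{\pi}{8 a^{2}},$$
so $\int_{0}^{\infty} \frac{1}{4 \left(a^{2} + t^{2}\right)^{2}} \, dt = \frac{\pi}{16 a^{3}}$.

Setting $a = 2$:
$$I = \frac{\pi}{128}.$$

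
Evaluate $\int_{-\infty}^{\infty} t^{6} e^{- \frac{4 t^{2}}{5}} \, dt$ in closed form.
$\frac{1875 \sqrt{5} \sqrt{\pi}}{1024}$

Begin with the known integral
$$J(a) = \int_{-\infty}^{\infty} e^{- a t^{2}} \, dt = \frac{\sqrt{\pi}}{\sqrt{a}}.$$

Differentiating under the integral sign brings down a factor of $(-t^2)$:
$$\frac{dJ}{da} = \int_{-\infty}^{\infty} - t^{2} e^{- a t^{2}} \, dt = - \frac{\sqrt{\pi}}{2 a^{\frac{3}{2}}}.$$

Repeating $3$ times in total — each differentiation brings down another $(-t^2)$ — gives
$$\frac{d^{3}J}{da^{3}} = \int_{-\infty}^{\infty} - t^{6} e^{- a t^{2}} \, dt = - \frac{15 \sqrt{\pi}}{8 a^{\frac{7}{2}}},$$
and the integrand here is $(-1)^{3}$ times the target integrand, so $I = (-1)^{3}\,\frac{d^{3}J}{da^{3}} = \frac{15 \sqrt{\pi}}{8 a^{\frac{7}{2}}}$.

Setting $a = \frac{4}{5}$:
$$I = \frac{1875 \sqrt{5} \sqrt{\pi}}{1024}.$$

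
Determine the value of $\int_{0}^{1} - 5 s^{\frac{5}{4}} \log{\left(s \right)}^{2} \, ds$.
$- \frac{640}{729}$

Begin with the known integral
$$J(a) = \int_{0}^{1} - 5 s^{a} \, ds = - \frac{5}{a + 1}.$$

Differentiating under the integral sign brings down a factor of $\ln s$:
$$\frac{dJ}{da} = \int_{0}^{1} - 5 s^{a} \log{\left(s \right)} \, ds = \frac{5}{\left(a + 1\right)^{2}}.$$

Repeating twice in total — each differentiation brings down another $\ln s$ — gives
$$\frac{d^{2}J}{da^{2}} = \int_{0}^{1} - 5 s^{a} \log{\left(s \right)}^{2} \, ds = - \frac{10}{\left(a + 1\right)^{3}},$$
and the integrand here is exactly the target integrand, so $I = - \frac{10}{\left(a + 1\right)^{3}}$.

Setting $a = \frac{5}{4}$:
$$I = - \frac{640}{729}.$$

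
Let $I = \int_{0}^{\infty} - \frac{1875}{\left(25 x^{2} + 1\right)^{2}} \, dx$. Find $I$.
$- \frac{375 \pi}{4}$

Begin with the known result
$$J(a) = \int_{0}^{\infty} - \frac{3}{a^{2} + x^{2}} \, dx = - \frac{3 \pi}{2 a}.$$

Differentiating under the integral sign with respect to $a$,
$$\frac{dJ}{da} = \int_{0}^{\infty} \frac{6 a}{\left(a^{2} + x^{2}\right)^{2}} \, dx = \frac{3 \pi}{2 a^{2}},$$
so $\int_{0}^{\infty} - \frac{3}{\left(a^{2} + x^{2}\right)^{2}} \, dx = - \frac{3 \pi}{4 a^{3}}$.

Setting $a = \frac{1}{5}$:
$$I = - \frac{375 \pi}{4}.$$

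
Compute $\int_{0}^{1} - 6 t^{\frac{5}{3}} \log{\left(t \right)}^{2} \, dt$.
$- \frac{81}{128}$

Consider the simpler parametrised integral
$$J(a) = \int_{0}^{1} - 6 t^{a} \, dt = - \frac{6}{a + 1}.$$

Differentiating under the integral sign brings down a factor of $\ln t$:
$$\frac{dJ}{da} = \int_{0}^{1} - 6 t^{a} \log{\left(t \right)} \, dt = \frac{6}{\left(a + 1\right)^{2}}.$$

Repeating twice in total — each differentiation brings down another $\ln t$ — gives
$$\frac{d^{2}J}{da^{2}} = \int_{0}^{1} - 6 t^{a} \log{\left(t \right)}^{2} \, dt = - \frac{12}{\left(a + 1\right)^{3}},$$
and the integrand here is exactly the target integrand, so $I = - \frac{12}{\left(a + 1\right)^{3}}$.

Setting $a = \frac{5}{3}$:
$$I = - \frac{81}{128}.$$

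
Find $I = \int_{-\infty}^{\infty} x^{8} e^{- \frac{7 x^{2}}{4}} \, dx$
$\frac{480 \sqrt{7} \sqrt{\pi}}{2401}$

Start from the elementary integral
$$J(a) = \int_{-\infty}^{\infty} e^{- a x^{2}} \, dx = \frac{\sqrt{\pi}}{\sqrt{a}}.$$

Differentiating under the integral sign brings down a factor of $(-x^2)$:
$$\frac{dJ}{da} = \int_{-\infty}^{\infty} - x^{2} e^{- a x^{2}} \, dx = - \frac{\sqrt{\pi}}{2 a^{\frac{3}{2}}}.$$

Repeating $4$ times in total — each differentiation brings down another $(-x^2)$ — gives
$$\frac{d^{4}J}{da^{4}} = \int_{-\infty}^{\infty} x^{8} e^{- a x^{2}} \, dx = \frac{105 \sqrt{\pi}}{16 a^{\frac{9}{2}}},$$
and the integrand here is exactly the target integrand, so $I = \frac{105 \sqrt{\pi}}{16 a^{\frac{9}{2}}}$.

Setting $a = \frac{7}{4}$:
$$I = \frac{480 \sqrt{7} \sqrt{\pi}}{2401}.$$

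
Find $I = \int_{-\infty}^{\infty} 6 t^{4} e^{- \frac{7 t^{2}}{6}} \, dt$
$\frac{162 \sqrt{42} \sqrt{\pi}}{343}$

Begin with the known integral
$$J(a) = \int_{-\infty}^{\infty} 6 e^{- a t^{2}} \, dt = \frac{6 \sqrt{\pi}}{\sqrt{a}}.$$

Differentiating under the integral sign brings down a factor of $(-t^2)$:
$$\frac{dJ}{da} = \int_{-\infty}^{\infty} - 6 t^{2} e^{- a t^{2}} \, dt = - \frac{3 \sqrt{\pi}}{a^{\frac{3}{2}}}.$$

Repeating twice in total — each differentiation brings down another $(-t^2)$ — gives
$$\frac{d^{2}J}{da^{2}} = \int_{-\infty}^{\infty} 6 t^{4} e^{- a t^{2}} \, dt = \frac{9 \sqrt{\pi}}{2 a^{\frac{5}{2}}},$$
and the integrand here is exactly the target integrand, so $I = \frac{9 \sqrt{\pi}}{2 a^{\frac{5}{2}}}$.

Setting $a = \frac{7}{6}$:
$$I = \frac{162 \sqrt{42} \sqrt{\pi}}{343}.$$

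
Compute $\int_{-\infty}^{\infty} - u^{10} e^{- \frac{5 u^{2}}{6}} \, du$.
$- \frac{45927 \sqrt{30} \sqrt{\pi}}{3125}$

Start from the elementary integral
$$J(a) = \int_{-\infty}^{\infty} - e^{- a u^{2}} \, du = - \frac{\sqrt{\pi}}{\sqrt{a}}.$$

Differentiating under the integral sign brings down a factor of $(-u^2)$:
$$\frac{dJ}{da} = \int_{-\infty}^{\infty} u^{2} e^{- a u^{2}} \, du = \frac{\sqrt{\pi}}{2 a^{\frac{3}{2}}}.$$

Repeating $5$ times in total — each differentiation brings down another $(-u^2)$ — gives
$$\frac{d^{5}J}{da^{5}} = \int_{-\infty}^{\infty} u^{10} e^{- a u^{2}} \, du = \frac{945 \sqrt{\pi}}{32 a^{\frac{11}{2}}},$$
and the integrand here is $(-1)^{5}$ times the target integrand, so $I = (-1)^{5}\,\frac{d^{5}J}{da^{5}} = - \frac{945 \sqrt{\pi}}{32 a^{\frac{11}{2}}}$.

Setting $a = \frac{5}{6}$:
$$I = - \frac{45927 \sqrt{30} \sqrt{\pi}}{3125}.$$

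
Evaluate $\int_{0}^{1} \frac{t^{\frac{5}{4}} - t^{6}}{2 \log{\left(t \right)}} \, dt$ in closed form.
$\log{\left(\frac{3 \sqrt{7}}{14} \right)}$

Consider the one-parameter family: let $I(a) = \int_{0}^{1} \frac{t^{\frac{5}{4}} - t^{a}}{2 \log{\left(t \right)}} \, dt$.

Since $\dfrac{\partial}{\partial a}\,t^{a} = t^{a} \ln t$, the $\ln t$ in the denominator cancels and
$$\frac{dI}{da} = \int_{0}^{1} - \frac{1}{2} t^{a} \, dt = - \frac{1}{2} \left[\frac{t^{a+1}}{a+1}\right]_0^1 = - \frac{1}{2 a + 2}.$$

Integrating with respect to $a$ gives $I(a) = - \frac{\log{\left(a + 1 \right)}}{2} - \log{\left(2 \right)} + \log{\left(3 \right)} + C$.

At $a = \frac{5}{4}$ the integrand is identically $0$, so $I(\frac{5}{4}) = 0$. The closed form gives $0$, hence $C = 0$.

Setting $a = 6$:
$$I = \log{\left(\frac{3 \sqrt{7}}{14} \right)}.$$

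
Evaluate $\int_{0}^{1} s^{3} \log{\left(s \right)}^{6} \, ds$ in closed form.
$\frac{45}{1024}$

Consider the simpler parametrised integral
$$J(a) = \int_{0}^{1} s^{a} \, ds = \frac{1}{a + 1}.$$

Differentiating under the integral sign brings down a factor of $\ln s$:
$$\frac{dJ}{da} = \int_{0}^{1} s^{a} \log{\left(s \right)} \, ds = - \frac{1}{\left(a + 1\right)^{2}}.$$

Repeating $6$ times in total — each differentiation brings down another $\ln s$ — gives
$$\frac{d^{6}J}{da^{6}} = \int_{0}^{1} s^{a} \log{\left(s \right)}^{6} \, ds = \frac{720}{\left(a + 1\right)^{7}},$$
and the integrand here is exactly the target integrand, so $I = \frac{720}{\left(a + 1\right)^{7}}$.

Setting $a = 3$:
$$I = \frac{45}{1024}.$$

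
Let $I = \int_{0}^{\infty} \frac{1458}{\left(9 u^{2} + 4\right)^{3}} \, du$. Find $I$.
$\frac{729 \pi}{256}$

Start from the standard arctangent integral
$$J(a) = \int_{0}^{\infty} \frac{2}{a^{2} + u^{2}} \, du = \frac{\pi}{a}.$$

Differentiating under the integral sign with respect to $a$,
$$\frac{dJ}{da} = \int_{0}^{\infty} - \frac{4 a}{\left(a^{2} + u^{2}\right)^{2}} \, du = - \frac{\pi}{a^{2}},$$
so $\int_{0}^{\infty} \frac{2}{\left(a^{2} + u^{2}\right)^{2}} \, du = \frac{\pi}{2 a^{3}}$.

Repeating — each differentiation of $1/(u^2+a^2)^j$ produces $-2ja/(u^2+a^2)^{j+1}$ — and dividing through by $-2ja$ at each step yields, after $2$ differentiations in total,
$$\int_{0}^{\infty} \frac{2}{\left(a^{2} + u^{2}\right)^{3}} \, du = \frac{3 \pi}{8 a^{5}}.$$

Setting $a = \frac{2}{3}$:
$$I = \frac{729 \pi}{256}.$$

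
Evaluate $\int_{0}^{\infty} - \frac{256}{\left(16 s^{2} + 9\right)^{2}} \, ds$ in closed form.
$- \frac{16 \pi}{27}$

Begin with the known result
$$J(a) = \int_{0}^{\infty} - \frac{1}{a^{2} + s^{2}} \, ds = - \frac{\pi}{2 a}.$$

Differentiating under the integral sign with respect to $a$,
$$\frac{dJ}{da} = \int_{0}^{\infty} \frac{2 a}{\left(a^{2} + s^{2}\right)^{2}} \, ds = \frac{\pi}{2 a^{2}},$$
so $\int_{0}^{\infty} - \frac{1}{\left(a^{2} + s^{2}\right)^{2}} \, ds = - \frac{\pi}{4 a^{3}}$.

Setting $a = \frac{3}{4}$:
$$I = - \frac{16 \pi}{27}.$$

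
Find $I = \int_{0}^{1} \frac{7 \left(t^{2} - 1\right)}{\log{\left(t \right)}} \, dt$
$\log{\left(2187 \right)}$

Consider the one-parameter family: let $I(a) = \int_{0}^{1} \frac{7 \left(t^{a} - 1\right)}{\log{\left(t \right)}} \, dt$.

Since $\dfrac{\partial}{\partial a}\,t^{a} = t^{a} \ln t$, the $\ln t$ in the denominator cancels and
$$\frac{dI}{da} = \int_{0}^{1} 7 t^{a} \, dt = 7 \left[\frac{t^{a+1}}{a+1}\right]_0^1 = \frac{7}{a + 1}.$$

Integrating with respect to $a$ gives $I(a) = 7 \log{\left(a + 1 \right)} + C$.

At $a = 0$ the integrand is identically $0$, so $I(0) = 0$. The closed form gives $0$, hence $C = 0$.

Setting $a = 2$:
$$I = \log{\left(2187 \right)}.$$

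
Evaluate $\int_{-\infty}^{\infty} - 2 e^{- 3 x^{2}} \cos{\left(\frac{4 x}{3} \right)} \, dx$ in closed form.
$- \frac{2 \sqrt{3} \sqrt{\pi}}{3 e^{\frac{4}{27}}}$

Let $b$ denote the cosine frequency and define $I(b) = \int_{-\infty}^{\infty} - 2 e^{- 3 x^{2}} \cos{\left(b x \right)} \, dx$.

Differentiating under the integral sign,
$$I'(b) = \int_{-\infty}^{\infty} 2 x e^{- 3 x^{2}} \sin{\left(b x \right)} \, dx.$$

Integrate $\int_{-\infty}^{\infty} x \sin(b x)\, e^{- 3 x^{2}}\, dx$ by parts with $u = \sin(b x)$ and $dv = x\, e^{- 3 x^{2}}\, dx$, giving $v = - \frac{e^{- 3 x^{2}}}{6}$. The boundary term vanishes and
$$\int_{-\infty}^{\infty} x \sin(b x)\, e^{- 3 x^{2}}\, dx = \frac{b}{6} \int_{-\infty}^{\infty} \cos(b x)\, e^{- 3 x^{2}}\, dx,$$
so $I'(b) = - \frac{b}{6}\, I(b)$.

This is a separable first-order ODE; solving with the initial condition $I(0) = \int_{-\infty}^{\infty} - 2 e^{- 3 x^{2}}\,dx = - \frac{2 \sqrt{3} \sqrt{\pi}}{3}$ gives
$$I(b) = - \frac{2 \sqrt{3} \sqrt{\pi} e^{- \frac{b^{2}}{12}}}{3}.$$

Setting $b = \frac{4}{3}$:
$$I = - \frac{2 \sqrt{3} \sqrt{\pi}}{3 e^{\frac{4}{27}}}.$$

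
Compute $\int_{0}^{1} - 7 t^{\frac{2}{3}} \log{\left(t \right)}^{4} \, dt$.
$- \frac{40824}{3125}$

Consider the simpler parametrised integral
$$J(a) = \int_{0}^{1} - 7 t^{a} \, dt = - \frac{7}{a + 1}.$$

Differentiating under the integral sign brings down a factor of $\ln t$:
$$\frac{dJ}{da} = \int_{0}^{1} - 7 t^{a} \log{\left(t \right)} \, dt = \frac{7}{\left(a + 1\right)^{2}}.$$

Repeating $4$ times in total — each differentiation brings down another $\ln t$ — gives
$$\frac{d^{4}J}{da^{4}} = \int_{0}^{1} - 7 t^{a} \log{\left(t \right)}^{4} \, dt = - \frac{168}{\left(a + 1\right)^{5}},$$
and the integrand here is exactly the target integrand, so $I = - \frac{168}{\left(a + 1\right)^{5}}$.

Setting $a = \frac{2}{3}$:
$$I = - \frac{40824}{3125}.$$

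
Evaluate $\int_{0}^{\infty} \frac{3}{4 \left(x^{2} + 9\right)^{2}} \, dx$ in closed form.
$\frac{\pi}{144}$

Start from the standard arctangent integral
$$J(a) = \int_{0}^{\infty} \frac{3}{4 \left(a^{2} + x^{2}\right)} \, dx = \frac{3 \pi}{8 a}.$$

Differentiating under the integral sign with respect to $a$,
$$\frac{dJ}{da} = \int_{0}^{\infty} - \frac{3 a}{2 \left(a^{2} + x^{2}\right)^{2}} \, dx = - \frac{3 \pi}{8 a^{2}},$$
so $\int_{0}^{\infty} \frac{3}{4 \left(a^{2} + x^{2}\right)^{2}} \, dx = \frac{3 \pi}{16 a^{3}}$.

Setting $a = 3$:
$$I = \frac{\pi}{144}.$$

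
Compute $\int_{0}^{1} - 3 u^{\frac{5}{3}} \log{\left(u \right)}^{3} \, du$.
$\frac{729}{2048}$

Begin with the known integral
$$J(a) = \int_{0}^{1} - 3 u^{a} \, du = - \frac{3}{a + 1}.$$

Differentiating under the integral sign brings down a factor of $\ln u$:
$$\frac{dJ}{da} = \int_{0}^{1} - 3 u^{a} \log{\left(u \right)} \, du = \frac{3}{\left(a + 1\right)^{2}}.$$

Repeating $3$ times in total — each differentiation brings down another $\ln u$ — gives
$$\frac{d^{3}J}{da^{3}} = \int_{0}^{1} - 3 u^{a} \log{\left(u \right)}^{3} \, du = \frac{18}{\left(a + 1\right)^{4}},$$
and the integrand here is exactly the target integrand, so $I = \frac{18}{\left(a + 1\right)^{4}}$.

Setting $a = \frac{5}{3}$:
$$I = \frac{729}{2048}.$$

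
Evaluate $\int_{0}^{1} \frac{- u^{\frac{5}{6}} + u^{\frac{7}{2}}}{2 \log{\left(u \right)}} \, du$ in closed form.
$\log{\left(\frac{3 \sqrt{33}}{11} \right)}$

Consider the one-parameter family: let $I(a) = \int_{0}^{1} \frac{- u^{\frac{5}{6}} + u^{a}}{2 \log{\left(u \right)}} \, du$.

Since $\dfrac{\partial}{\partial a}\,u^{a} = u^{a} \ln u$, the $\ln u$ in the denominator cancels and
$$\frac{dI}{da} = \int_{0}^{1} \frac{1}{2} u^{a} \, du = \frac{1}{2} \left[\frac{u^{a+1}}{a+1}\right]_0^1 = \frac{1}{2 \left(a + 1\right)}.$$

Integrating with respect to $a$ gives $I(a) = \log{\left(\frac{\sqrt{66} \sqrt{a + 1}}{11} \right)} + C$.

At $a = \frac{5}{6}$ the integrand is identically $0$, so $I(\frac{5}{6}) = 0$. The closed form gives $0$, hence $C = 0$.

Setting $a = \frac{7}{2}$:
$$I = \log{\left(\frac{3 \sqrt{33}}{11} \right)}.$$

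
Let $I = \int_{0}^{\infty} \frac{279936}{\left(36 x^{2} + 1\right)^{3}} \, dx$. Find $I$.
$8748 \pi$

Start from the standard arctangent integral
$$J(a) = \int_{0}^{\infty} \frac{6}{a^{2} + x^{2}} \, dx = \frac{3 \pi}{a}.$$

Differentiating under the integral sign with respect to $a$,
$$\frac{dJ}{da} = \int_{0}^{\infty} - \frac{12 a}{\left(a^{2} + x^{2}\right)^{2}} \, dx = - \frac{3 \pi}{a^{2}},$$
so $\int_{0}^{\infty} \frac{6}{\left(a^{2} + x^{2}\right)^{2}} \, dx = \frac{3 \pi}{2 a^{3}}$.

Repeating — each differentiation of $1/(x^2+a^2)^j$ produces $-2ja/(x^2+a^2)^{j+1}$ — and dividing through by $-2ja$ at each step yields, after $2$ differentiations in total,
$$\int_{0}^{\infty} \frac{6}{\left(a^{2} + x^{2}\right)^{3}} \, dx = \frac{9 \pi}{8 a^{5}}.$$

Setting $a = \frac{1}{6}$:
$$I = 8748 \pi.$$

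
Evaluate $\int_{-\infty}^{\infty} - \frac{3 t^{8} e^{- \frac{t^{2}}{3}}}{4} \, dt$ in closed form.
$- \frac{25515 \sqrt{3} \sqrt{\pi}}{64}$

Consider the simpler parametrised integral
$$J(a) = \int_{-\infty}^{\infty} - \frac{3 e^{- a t^{2}}}{4} \, dt = - \frac{3 \sqrt{\pi}}{4 \sqrt{a}}.$$

Differentiating under the integral sign brings down a factor of $(-t^2)$:
$$\frac{dJ}{da} = \int_{-\infty}^{\infty} \frac{3 t^{2} e^{- a t^{2}}}{4} \, dt = \frac{3 \sqrt{\pi}}{8 a^{\frac{3}{2}}}.$$

Repeating $4$ times in total — each differentiation brings down another $(-t^2)$ — gives
$$\frac{d^{4}J}{da^{4}} = \int_{-\infty}^{\infty} - \frac{3 t^{8} e^{- a t^{2}}}{4} \, dt = - \frac{315 \sqrt{\pi}}{64 a^{\frac{9}{2}}},$$
and the integrand here is exactly the target integrand, so $I = - \frac{315 \sqrt{\pi}}{64 a^{\frac{9}{2}}}$.

Setting $a = \frac{1}{3}$:
$$I = - \frac{25515 \sqrt{3} \sqrt{\pi}}{64}.$$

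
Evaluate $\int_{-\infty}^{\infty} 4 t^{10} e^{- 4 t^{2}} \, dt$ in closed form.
$\frac{945 \sqrt{\pi}}{16384}$

Consider the simpler parametrised integral
$$J(a) = \int_{-\infty}^{\infty} 4 e^{- a t^{2}} \, dt = \frac{4 \sqrt{\pi}}{\sqrt{a}}.$$

Differentiating under the integral sign brings down a factor of $(-t^2)$:
$$\frac{dJ}{da} = \int_{-\infty}^{\infty} - 4 t^{2} e^{- a t^{2}} \, dt = - \frac{2 \sqrt{\pi}}{a^{\frac{3}{2}}}.$$

Repeating $5$ times in total — each differentiation brings down another $(-t^2)$ — gives
$$\frac{d^{5}J}{da^{5}} = \int_{-\infty}^{\infty} - 4 t^{10} e^{- a t^{2}} \, dt = - \frac{945 \sqrt{\pi}}{8 a^{\frac{11}{2}}},$$
and the integrand here is $(-1)^{5}$ times the target integrand, so $I = (-1)^{5}\,\frac{d^{5}J}{da^{5}} = \frac{945 \sqrt{\pi}}{8 a^{\frac{11}{2}}}$.

Setting $a = 4$:
$$I = \frac{945 \sqrt{\pi}}{16384}.$$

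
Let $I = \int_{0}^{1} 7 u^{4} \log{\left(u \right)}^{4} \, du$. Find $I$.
$\frac{168}{3125}$

Consider the simpler parametrised integral
$$J(a) = \int_{0}^{1} 7 u^{a} \, du = \frac{7}{a + 1}.$$

Differentiating under the integral sign brings down a factor of $\ln u$:
$$\frac{dJ}{da} = \int_{0}^{1} 7 u^{a} \log{\left(u \right)} \, du = - \frac{7}{\left(a + 1\right)^{2}}.$$

Repeating $4$ times in total — each differentiation brings down another $\ln u$ — gives
$$\frac{d^{4}J}{da^{4}} = \int_{0}^{1} 7 u^{a} \log{\left(u \right)}^{4} \, du = \frac{168}{\left(a + 1\right)^{5}},$$
and the integrand here is exactly the target integrand, so $I = \frac{168}{\left(a + 1\right)^{5}}$.

Setting $a = 4$:
$$I = \frac{168}{3125}.$$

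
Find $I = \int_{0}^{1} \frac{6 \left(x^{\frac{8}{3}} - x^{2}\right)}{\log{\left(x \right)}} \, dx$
$- \log{\left(\frac{531441}{1771561} \right)}$

Replace the exponent $2$ by a parameter $a$: let $I(a) = \int_{0}^{1} \frac{6 \left(x^{\frac{8}{3}} - x^{a}\right)}{\log{\left(x \right)}} \, dx$.

Since $\dfrac{\partial}{\partial a}\,x^{a} = x^{a} \ln x$, the $\ln x$ in the denominator cancels and
$$\frac{dI}{da} = \int_{0}^{1} -6 x^{a} \, dx = -6 \left[\frac{x^{a+1}}{a+1}\right]_0^1 = - \frac{6}{a + 1}.$$

Integrating with respect to $a$ gives $I(a) = - \log{\left(\frac{729 \left(a + 1\right)^{6}}{1771561} \right)} + C$.

At $a = \frac{8}{3}$ the integrand is identically $0$, so $I(\frac{8}{3}) = 0$. The closed form gives $0$, hence $C = 0$.

Setting $a = 2$:
$$I = - \log{\left(\frac{531441}{1771561} \right)}.$$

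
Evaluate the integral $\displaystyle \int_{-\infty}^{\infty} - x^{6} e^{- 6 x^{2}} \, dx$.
$- \frac{5 \sqrt{6} \sqrt{\pi}}{3456}$

Consider the simpler parametrised integral
$$J(a) = \int_{-\infty}^{\infty} - e^{- a x^{2}} \, dx = - \frac{\sqrt{\pi}}{\sqrt{a}}.$$

Differentiating under the integral sign brings down a factor of $(-x^2)$:
$$\frac{dJ}{da} = \int_{-\infty}^{\infty} x^{2} e^{- a x^{2}} \, dx = \frac{\sqrt{\pi}}{2 a^{\frac{3}{2}}}.$$

Repeating $3$ times in total — each differentiation brings down another $(-x^2)$ — gives
$$\frac{d^{3}J}{da^{3}} = \int_{-\infty}^{\infty} x^{6} e^{- a x^{2}} \, dx = \frac{15 \sqrt{\pi}}{8 a^{\frac{7}{2}}},$$
and the integrand here is $(-1)^{3}$ times the target integrand, so $I = (-1)^{3}\,\frac{d^{3}J}{da^{3}} = - \frac{15 \sqrt{\pi}}{8 a^{\frac{7}{2}}}$.

Setting $a = 6$:
$$I = - \frac{5 \sqrt{6} \sqrt{\pi}}{3456}.$$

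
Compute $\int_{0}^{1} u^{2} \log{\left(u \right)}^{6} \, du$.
$\frac{80}{243}$

Begin with the known integral
$$J(a) = \int_{0}^{1} u^{a} \, du = \frac{1}{a + 1}.$$

Differentiating under the integral sign brings down a factor of $\ln u$:
$$\frac{dJ}{da} = \int_{0}^{1} u^{a} \log{\left(u \right)} \, du = - \frac{1}{\left(a + 1\right)^{2}}.$$

Repeating $6$ times in total — each differentiation brings down another $\ln u$ — gives
$$\frac{d^{6}J}{da^{6}} = \int_{0}^{1} u^{a} \log{\left(u \right)}^{6} \, du = \frac{720}{\left(a + 1\right)^{7}},$$
and the integrand here is exactly the target integrand, so $I = \frac{720}{\left(a + 1\right)^{7}}$.

Setting $a = 2$:
$$I = \frac{80}{243}.$$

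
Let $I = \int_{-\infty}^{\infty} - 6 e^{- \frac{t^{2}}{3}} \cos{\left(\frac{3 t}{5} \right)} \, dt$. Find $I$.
$- \frac{6 \sqrt{3} \sqrt{\pi}}{e^{\frac{27}{100}}}$

Define $I(b) = \int_{-\infty}^{\infty} - 6 e^{- \frac{t^{2}}{3}} \cos{\left(b t \right)} \, dt$.

Differentiating under the integral sign,
$$I'(b) = \int_{-\infty}^{\infty} 6 t e^{- \frac{t^{2}}{3}} \sin{\left(b t \right)} \, dt.$$

Integrate $\int_{-\infty}^{\infty} t \sin(b t)\, e^{- \frac{t^{2}}{3}}\, dt$ by parts with $u = \sin(b t)$ and $dv = t\, e^{- \frac{t^{2}}{3}}\, dt$, giving $v = - \frac{3 e^{- \frac{t^{2}}{3}}}{2}$. The boundary term vanishes and
$$\int_{-\infty}^{\infty} t \sin(b t)\, e^{- \frac{t^{2}}{3}}\, dt = \frac{3 b}{2} \int_{-\infty}^{\infty} \cos(b t)\, e^{- \frac{t^{2}}{3}}\, dt,$$
so $I'(b) = - \frac{3 b}{2}\, I(b)$.

This is a separable first-order ODE; solving with the initial condition $I(0) = \int_{-\infty}^{\infty} - 6 e^{- \frac{t^{2}}{3}}\,dt = - 6 \sqrt{3} \sqrt{\pi}$ gives
$$I(b) = - 6 \sqrt{3} \sqrt{\pi} e^{- \frac{3 b^{2}}{4}}.$$

Setting $b = \frac{3}{5}$:
$$I = - \frac{6 \sqrt{3} \sqrt{\pi}}{e^{\frac{27}{100}}}.$$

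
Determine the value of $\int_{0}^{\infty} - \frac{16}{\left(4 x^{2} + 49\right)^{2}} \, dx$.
$- \frac{2 \pi}{343}$

Recall the elementary integral
$$J(a) = \int_{0}^{\infty} - \frac{1}{a^{2} + x^{2}} \, dx = - \frac{\pi}{2 a}.$$

Differentiating under the integral sign with respect to $a$,
$$\frac{dJ}{da} = \int_{0}^{\infty} \frac{2 a}{\left(a^{2} + x^{2}\right)^{2}} \, dx = \frac{\pi}{2 a^{2}},$$
so $\int_{0}^{\infty} - \frac{1}{\left(a^{2} + x^{2}\right)^{2}} \, dx = - \frac{\pi}{4 a^{3}}$.

Setting $a = \frac{7}{2}$:
$$I = - \frac{2 \pi}{343}.$$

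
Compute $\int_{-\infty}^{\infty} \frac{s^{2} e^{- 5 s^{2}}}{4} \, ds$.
$\frac{\sqrt{5} \sqrt{\pi}}{200}$

Begin with the known integral
$$J(a) = \int_{-\infty}^{\infty} \frac{e^{- a s^{2}}}{4} \, ds = \frac{\sqrt{\pi}}{4 \sqrt{a}}.$$

Differentiating under the integral sign brings down a factor of $(-s^2)$:
$$\frac{dJ}{da} = \int_{-\infty}^{\infty} - \frac{s^{2} e^{- a s^{2}}}{4} \, ds = - \frac{\sqrt{\pi}}{8 a^{\frac{3}{2}}}.$$

The integral on the left is $-I$, so $I = \frac{\sqrt{\pi}}{8 a^{\frac{3}{2}}}$.

Setting $a = 5$:
$$I = \frac{\sqrt{5} \sqrt{\pi}}{200}.$$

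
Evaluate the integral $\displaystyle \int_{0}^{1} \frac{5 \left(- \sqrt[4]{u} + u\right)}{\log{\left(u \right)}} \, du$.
$\log{\left(\frac{32768}{3125} \right)}$

Replace the exponent $1$ by a parameter $a$: let $I(a) = \int_{0}^{1} \frac{5 \left(- \sqrt[4]{u} + u^{a}\right)}{\log{\left(u \right)}} \, du$.

Since $\dfrac{\partial}{\partial a}\,u^{a} = u^{a} \ln u$, the $\ln u$ in the denominator cancels and
$$\frac{dI}{da} = \int_{0}^{1} 5 u^{a} \, du = 5 \left[\frac{u^{a+1}}{a+1}\right]_0^1 = \frac{5}{a + 1}.$$

Integrating with respect to $a$ gives $I(a) = \log{\left(\frac{1024 \left(a + 1\right)^{5}}{3125} \right)} + C$.

At $a = \frac{1}{4}$ the integrand is identically $0$, so $I(\frac{1}{4}) = 0$. The closed form gives $0$, hence $C = 0$.

Setting $a = 1$:
$$I = \log{\left(\frac{32768}{3125} \right)}.$$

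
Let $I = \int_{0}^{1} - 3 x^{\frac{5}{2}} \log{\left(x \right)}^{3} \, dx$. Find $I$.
$\frac{288}{2401}$

Begin with the known integral
$$J(a) = \int_{0}^{1} - 3 x^{a} \, dx = - \frac{3}{a + 1}.$$

Differentiating under the integral sign brings down a factor of $\ln x$:
$$\frac{dJ}{da} = \int_{0}^{1} - 3 x^{a} \log{\left(x \right)} \, dx = \frac{3}{\left(a + 1\right)^{2}}.$$

Repeating $3$ times in total — each differentiation brings down another $\ln x$ — gives
$$\frac{d^{3}J}{da^{3}} = \int_{0}^{1} - 3 x^{a} \log{\left(x \right)}^{3} \, dx = \frac{18}{\left(a + 1\right)^{4}},$$
and the integrand here is exactly the target integrand, so $I = \frac{18}{\left(a + 1\right)^{4}}$.

Setting $a = \frac{5}{2}$:
$$I = \frac{288}{2401}.$$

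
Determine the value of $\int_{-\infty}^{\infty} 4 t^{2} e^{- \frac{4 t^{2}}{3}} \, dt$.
$\frac{3 \sqrt{3} \sqrt{\pi}}{4}$

Begin with the known integral
$$J(a) = \int_{-\infty}^{\infty} 4 e^{- a t^{2}} \, dt = \frac{4 \sqrt{\pi}}{\sqrt{a}}.$$

Differentiating under the integral sign brings down a factor of $(-t^2)$:
$$\frac{dJ}{da} = \int_{-\infty}^{\infty} - 4 t^{2} e^{- a t^{2}} \, dt = - \frac{2 \sqrt{\pi}}{a^{\frac{3}{2}}}.$$

The integral on the left is $-I$, so $I = \frac{2 \sqrt{\pi}}{a^{\frac{3}{2}}}$.

Setting $a = \frac{4}{3}$:
$$I = \frac{3 \sqrt{3} \sqrt{\pi}}{4}.$$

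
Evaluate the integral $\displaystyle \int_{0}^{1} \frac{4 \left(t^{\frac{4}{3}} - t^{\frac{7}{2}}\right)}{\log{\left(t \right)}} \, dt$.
$\log{\left(\frac{38416}{531441} \right)}$

Consider the one-parameter family: let $I(a) = \int_{0}^{1} \frac{4 \left(- t^{\frac{7}{2}} + t^{a}\right)}{\log{\left(t \right)}} \, dt$.

Since $\dfrac{\partial}{\partial a}\,t^{a} = t^{a} \ln t$, the $\ln t$ in the denominator cancels and
$$\frac{dI}{da} = \int_{0}^{1} 4 t^{a} \, dt = 4 \left[\frac{t^{a+1}}{a+1}\right]_0^1 = \frac{4}{a + 1}.$$

Integrating with respect to $a$ gives $I(a) = \log{\left(\frac{16 \left(a + 1\right)^{4}}{6561} \right)} + C$.

At $a = \frac{7}{2}$ the integrand is identically $0$, so $I(\frac{7}{2}) = 0$. The closed form gives $0$, hence $C = 0$.

Setting $a = \frac{4}{3}$:
$$I = \log{\left(\frac{38416}{531441} \right)}.$$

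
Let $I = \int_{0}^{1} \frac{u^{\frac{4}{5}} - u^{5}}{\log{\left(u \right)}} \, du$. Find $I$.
$\log{\left(\frac{3}{10} \right)}$

Introduce a parameter $a$ in the exponent: let $I(a) = \int_{0}^{1} \frac{- u^{5} + u^{a}}{\log{\left(u \right)}} \, du$.

Since $\dfrac{\partial}{\partial a}\,u^{a} = u^{a} \ln u$, the $\ln u$ in the denominator cancels and
$$\frac{dI}{da} = \int_{0}^{1} u^{a} \, du = \left[\frac{u^{a+1}}{a+1}\right]_0^1 = \frac{1}{a + 1}.$$

Integrating with respect to $a$ gives $I(a) = \log{\left(\frac{a}{6} + \frac{1}{6} \right)} + C$.

At $a = 5$ the integrand is identically $0$, so $I(5) = 0$. The closed form gives $0$, hence $C = 0$.

Setting $a = \frac{4}{5}$:
$$I = \log{\left(\frac{3}{10} \right)}.$$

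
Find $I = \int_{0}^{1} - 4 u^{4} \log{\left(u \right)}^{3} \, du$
$\frac{24}{625}$

Start from the elementary integral
$$J(a) = \int_{0}^{1} - 4 u^{a} \, du = - \frac{4}{a + 1}.$$

Differentiating under the integral sign brings down a factor of $\ln u$:
$$\frac{dJ}{da} = \int_{0}^{1} - 4 u^{a} \log{\left(u \right)} \, du = \frac{4}{\left(a + 1\right)^{2}}.$$

Repeating $3$ times in total — each differentiation brings down another $\ln u$ — gives
$$\frac{d^{3}J}{da^{3}} = \int_{0}^{1} - 4 u^{a} \log{\left(u \right)}^{3} \, du = \frac{24}{\left(a + 1\right)^{4}},$$
and the integrand here is exactly the target integrand, so $I = \frac{24}{\left(a + 1\right)^{4}}$.

Setting $a = 4$:
$$I = \frac{24}{625}.$$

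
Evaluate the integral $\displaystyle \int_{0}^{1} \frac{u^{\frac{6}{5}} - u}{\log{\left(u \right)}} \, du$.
$- \log{\left(10 \right)} + \log{\left(11 \right)}$

Consider the one-parameter family: let $I(a) = \int_{0}^{1} \frac{u^{\frac{6}{5}} - u^{a}}{\log{\left(u \right)}} \, du$.

Since $\dfrac{\partial}{\partial a}\,u^{a} = u^{a} \ln u$, the $\ln u$ in the denominator cancels and
$$\frac{dI}{da} = \int_{0}^{1} -1 u^{a} \, du = -1 \left[\frac{u^{a+1}}{a+1}\right]_0^1 = - \frac{1}{a + 1}.$$

Integrating with respect to $a$ gives $I(a) = - \log{\left(\frac{5 a}{11} + \frac{5}{11} \right)} + C$.

At $a = \frac{6}{5}$ the integrand is identically $0$, so $I(\frac{6}{5}) = 0$. The closed form gives $0$, hence $C = 0$.

Setting $a = 1$:
$$I = - \log{\left(10 \right)} + \log{\left(11 \right)}.$$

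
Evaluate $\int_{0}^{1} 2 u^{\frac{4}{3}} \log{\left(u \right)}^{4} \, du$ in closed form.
$\frac{11664}{16807}$

Start from the elementary integral
$$J(a) = \int_{0}^{1} 2 u^{a} \, du = \frac{2}{a + 1}.$$

Differentiating under the integral sign brings down a factor of $\ln u$:
$$\frac{dJ}{da} = \int_{0}^{1} 2 u^{a} \log{\left(u \right)} \, du = - \frac{2}{\left(a + 1\right)^{2}}.$$

Repeating $4$ times in total — each differentiation brings down another $\ln u$ — gives
$$\frac{d^{4}J}{da^{4}} = \int_{0}^{1} 2 u^{a} \log{\left(u \right)}^{4} \, du = \frac{48}{\left(a + 1\right)^{5}},$$
and the integrand here is exactly the target integrand, so $I = \frac{48}{\left(a + 1\right)^{5}}$.

Setting $a = \frac{4}{3}$:
$$I = \frac{11664}{16807}.$$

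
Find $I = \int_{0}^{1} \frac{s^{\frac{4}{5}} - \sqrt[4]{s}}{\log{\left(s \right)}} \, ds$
$- \log{\left(\frac{25}{36} \right)}$

Replace the exponent $\frac{1}{4}$ by a parameter $a$: let $I(a) = \int_{0}^{1} \frac{s^{\frac{4}{5}} - s^{a}}{\log{\left(s \right)}} \, ds$.

Since $\dfrac{\partial}{\partial a}\,s^{a} = s^{a} \ln s$, the $\ln s$ in the denominator cancels and
$$\frac{dI}{da} = \int_{0}^{1} -1 s^{a} \, ds = -1 \left[\frac{s^{a+1}}{a+1}\right]_0^1 = - \frac{1}{a + 1}.$$

Integrating with respect to $a$ gives $I(a) = - \log{\left(\frac{5 a}{9} + \frac{5}{9} \right)} + C$.

At $a = \frac{4}{5}$ the integrand is identically $0$, so $I(\frac{4}{5}) = 0$. The closed form gives $0$, hence $C = 0$.

Setting $a = \frac{1}{4}$:
$$I = - \log{\left(\frac{25}{36} \right)}.$$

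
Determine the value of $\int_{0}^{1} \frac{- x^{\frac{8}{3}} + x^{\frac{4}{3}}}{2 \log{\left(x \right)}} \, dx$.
$- \log{\left(11 \right)} + \frac{\log{\left(77 \right)}}{2}$

Introduce a parameter $a$ in the exponent: let $I(a) = \int_{0}^{1} \frac{- x^{\frac{8}{3}} + x^{a}}{2 \log{\left(x \right)}} \, dx$.

Since $\dfrac{\partial}{\partial a}\,x^{a} = x^{a} \ln x$, the $\ln x$ in the denominator cancels and
$$\frac{dI}{da} = \int_{0}^{1} \frac{1}{2} x^{a} \, dx = \frac{1}{2} \left[\frac{x^{a+1}}{a+1}\right]_0^1 = \frac{1}{2 \left(a + 1\right)}.$$

Integrating with respect to $a$ gives $I(a) = \log{\left(\frac{\sqrt{33} \sqrt{a + 1}}{11} \right)} + C$.

At $a = \frac{8}{3}$ the integrand is identically $0$, so $I(\frac{8}{3}) = 0$. The closed form gives $0$, hence $C = 0$.

Setting $a = \frac{4}{3}$:
$$I = - \log{\left(11 \right)} + \frac{\log{\left(77 \right)}}{2}.$$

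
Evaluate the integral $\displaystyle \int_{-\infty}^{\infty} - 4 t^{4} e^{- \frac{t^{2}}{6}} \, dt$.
$- 108 \sqrt{6} \sqrt{\pi}$

Start from the elementary integral
$$J(a) = \int_{-\infty}^{\infty} - 4 e^{- a t^{2}} \, dt = - \frac{4 \sqrt{\pi}}{\sqrt{a}}.$$

Differentiating under the integral sign brings down a factor of $(-t^2)$:
$$\frac{dJ}{da} = \int_{-\infty}^{\infty} 4 t^{2} e^{- a t^{2}} \, dt = \frac{2 \sqrt{\pi}}{a^{\frac{3}{2}}}.$$

Repeating twice in total — each differentiation brings down another $(-t^2)$ — gives
$$\frac{d^{2}J}{da^{2}} = \int_{-\infty}^{\infty} - 4 t^{4} e^{- a t^{2}} \, dt = - \frac{3 \sqrt{\pi}}{a^{\frac{5}{2}}},$$
and the integrand here is exactly the target integrand, so $I = - \frac{3 \sqrt{\pi}}{a^{\frac{5}{2}}}$.

Setting $a = \frac{1}{6}$:
$$I = - 108 \sqrt{6} \sqrt{\pi}.$$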